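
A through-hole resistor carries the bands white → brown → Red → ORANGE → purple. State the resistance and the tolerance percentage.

White → 9 (first significant figure)
Brown → 1 (second significant figure)
Red → 2 (third significant figure)
Orange → ×10^3 multiplier
Violet → ±0.1% tolerance
912 × 1000 = 912000 Ω

912000 Ω ±0.1%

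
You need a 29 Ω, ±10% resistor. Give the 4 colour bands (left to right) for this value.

red, white, black, silver

29 Ω = 29 × 10^0.
2 → red
9 → white
Multiplier 10^0 → black.
±10% tolerance → silver.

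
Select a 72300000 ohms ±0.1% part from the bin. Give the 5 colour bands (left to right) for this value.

violet, red, orange, green, violet

72300000 Ω = 723 × 10^5.
7 → violet
2 → red
3 → orange
Multiplier 10^5 → green.
±0.1% tolerance → violet.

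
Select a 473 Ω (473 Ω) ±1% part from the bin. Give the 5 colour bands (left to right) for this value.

473 Ω = 473 × 10^0.
4 → yellow
7 → violet
3 → orange
Multiplier 10^0 → black.
±1% tolerance → brown.

yellow, violet, orange, black, brown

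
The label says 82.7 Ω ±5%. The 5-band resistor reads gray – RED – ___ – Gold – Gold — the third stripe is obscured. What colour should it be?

violet

82.7 Ω = 827 × 10^-1.
The third band gives digit 7 of the significand, and 7 is violet.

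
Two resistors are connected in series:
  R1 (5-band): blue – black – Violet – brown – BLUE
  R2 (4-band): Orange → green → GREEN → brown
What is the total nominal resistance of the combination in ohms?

R1: blue, black, violet → 607; brown ×10 → 6070 Ω.
R2: orange, green → 35; green ×10^5 → 3500000 Ω.
Series: 6070 + 3500000 = 3506070 Ω.

3506070 Ω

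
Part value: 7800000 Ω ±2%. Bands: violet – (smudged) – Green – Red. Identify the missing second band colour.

grey

7800000 Ω = 78 × 10^5.
The second band gives digit 8 of the significand, and 8 is grey.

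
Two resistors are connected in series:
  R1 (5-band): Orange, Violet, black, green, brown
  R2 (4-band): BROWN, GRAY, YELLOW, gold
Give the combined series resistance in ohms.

37180000 Ω

R1: orange, violet, black → 370; green ×10^5 → 37000000 Ω.
R2: brown, grey → 18; yellow ×10^4 → 180000 Ω.
Series: 37000000 + 180000 = 37180000 Ω.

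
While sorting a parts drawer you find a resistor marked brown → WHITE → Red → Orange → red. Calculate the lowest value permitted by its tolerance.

188160 Ω

Brown → 1 (first significant figure)
White → 9 (second significant figure)
Red → 2 (third significant figure)
Orange → ×10^3 multiplier
Red → ±2% tolerance
192 × 1000 = 192000 Ω
Lowest = 192000 × (1 − 2/100) = 188160 Ω.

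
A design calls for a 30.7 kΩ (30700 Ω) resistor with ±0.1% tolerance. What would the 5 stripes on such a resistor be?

orange, black, violet, red, violet

30700 Ω = 307 × 10^2.
3 → orange
0 → black
7 → violet
Multiplier 10^2 → red.
±0.1% tolerance → violet.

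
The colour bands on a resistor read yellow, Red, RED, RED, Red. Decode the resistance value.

42200 Ω

Yellow → 4 (first significant figure)
Red → 2 (second significant figure)
Red → 2 (third significant figure)
Red → ×10^2 multiplier
422 × 100 = 42200 Ω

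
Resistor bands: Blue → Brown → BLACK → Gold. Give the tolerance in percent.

The last band, gold, is the tolerance band.
Gold corresponds to ±5%.

±5%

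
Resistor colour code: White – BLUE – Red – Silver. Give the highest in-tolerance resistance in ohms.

White → 9 (first significant figure)
Blue → 6 (second significant figure)
Red → ×10^2 multiplier
Silver → ±10% tolerance
96 × 100 = 9600 Ω
Highest = 9600 × (1 + 10/100) = 10560 Ω.

10560 Ω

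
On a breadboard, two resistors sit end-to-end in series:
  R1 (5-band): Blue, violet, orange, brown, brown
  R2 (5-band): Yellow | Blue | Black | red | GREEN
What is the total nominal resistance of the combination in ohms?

52730 Ω

R1: blue, violet, orange → 673; brown ×10 → 6730 Ω.
R2: yellow, blue, black → 460; red ×10^2 → 46000 Ω.
Series: 6730 + 46000 = 52730 Ω.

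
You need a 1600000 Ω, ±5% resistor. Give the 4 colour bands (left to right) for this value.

1600000 Ω = 16 × 10^5.
1 → brown
6 → blue
Multiplier 10^5 → green.
±5% tolerance → gold.

brown, blue, green, gold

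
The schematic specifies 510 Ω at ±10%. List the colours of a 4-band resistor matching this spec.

green, brown, brown, silver

510 Ω = 51 × 10^1.
5 → green
1 → brown
Multiplier 10^1 → brown.
±10% tolerance → silver.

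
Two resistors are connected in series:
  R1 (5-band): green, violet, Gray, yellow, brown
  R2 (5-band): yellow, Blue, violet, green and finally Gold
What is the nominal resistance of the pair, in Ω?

52480000 Ω

R1: green, violet, grey → 578; yellow ×10^4 → 5780000 Ω.
R2: yellow, blue, violet → 467; green ×10^5 → 46700000 Ω.
Series: 5780000 + 46700000 = 52480000 Ω.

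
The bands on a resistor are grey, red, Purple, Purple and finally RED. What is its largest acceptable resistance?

8435400000 Ω

Grey → 8 (first significant figure)
Red → 2 (second significant figure)
Violet → 7 (third significant figure)
Violet → ×10^7 multiplier
Red → ±2% tolerance
827 × 10000000 = 8270000000 Ω
Largest = 8270000000 × (1 + 2/100) = 8435400000 Ω.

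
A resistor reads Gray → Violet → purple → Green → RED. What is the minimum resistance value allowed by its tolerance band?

85946000 Ω

Grey → 8 (first significant figure)
Violet → 7 (second significant figure)
Violet → 7 (third significant figure)
Green → ×10^5 multiplier
Red → ±2% tolerance
877 × 100000 = 87700000 Ω
Minimum = 87700000 × (1 − 2/100) = 85946000 Ω.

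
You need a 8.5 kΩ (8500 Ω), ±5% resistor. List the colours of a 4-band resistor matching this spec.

grey, green, red, gold

8500 Ω = 85 × 10^2.
8 → grey
5 → green
Multiplier 10^2 → red.
±5% tolerance → gold.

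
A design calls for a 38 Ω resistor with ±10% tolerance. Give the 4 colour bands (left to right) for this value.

38 Ω = 38 × 10^0.
3 → orange
8 → grey
Multiplier 10^0 → black.
±10% tolerance → silver.

orange, grey, black, silver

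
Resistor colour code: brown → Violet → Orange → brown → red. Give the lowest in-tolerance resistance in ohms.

Brown → 1 (first significant figure)
Violet → 7 (second significant figure)
Orange → 3 (third significant figure)
Brown → ×10 multiplier
Red → ±2% tolerance
173 × 10 = 1730 Ω
Lowest = 1730 × (1 − 2/100) = 1695.4 Ω.

1695.4 Ω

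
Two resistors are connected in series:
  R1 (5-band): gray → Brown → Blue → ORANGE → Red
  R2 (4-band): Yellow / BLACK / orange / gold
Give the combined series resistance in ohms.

856000 Ω

R1: grey, brown, blue → 816; orange ×10^3 → 816000 Ω.
R2: yellow, black → 40; orange ×10^3 → 40000 Ω.
Series: 816000 + 40000 = 856000 Ω.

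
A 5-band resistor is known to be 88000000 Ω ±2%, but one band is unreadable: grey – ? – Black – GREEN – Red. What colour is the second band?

grey

88000000 Ω = 880 × 10^5.
The second band gives digit 8 of the significand, and 8 is grey.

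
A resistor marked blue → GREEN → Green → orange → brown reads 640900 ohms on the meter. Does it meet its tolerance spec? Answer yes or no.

no

Blue → 6 (first significant figure)
Green → 5 (second significant figure)
Green → 5 (third significant figure)
Orange → ×10^3 multiplier
Brown → ±1% tolerance
655 × 1000 = 655000 Ω
Allowed range: 648450 Ω to 661550 Ω.
640900 ohms lies outside that range.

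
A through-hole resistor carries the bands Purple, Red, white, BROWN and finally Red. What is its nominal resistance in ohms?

7290 Ω

Violet → 7 (first significant figure)
Red → 2 (second significant figure)
White → 9 (third significant figure)
Brown → ×10 multiplier
729 × 10 = 7290 Ω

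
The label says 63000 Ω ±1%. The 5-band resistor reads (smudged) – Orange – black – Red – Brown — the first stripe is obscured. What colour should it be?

blue

63000 Ω = 630 × 10^2.
The first band gives digit 6 of the significand, and 6 is blue.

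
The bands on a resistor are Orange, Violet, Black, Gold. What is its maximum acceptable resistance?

38.85 Ω

Orange → 3 (first significant figure)
Violet → 7 (second significant figure)
Black → ×1 multiplier
Gold → ±5% tolerance
37 × 1 = 37 Ω
Maximum = 37 × (1 + 5/100) = 38.85 Ω.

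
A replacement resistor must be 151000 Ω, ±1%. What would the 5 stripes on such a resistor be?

151000 Ω = 151 × 10^3.
1 → brown
5 → green
1 → brown
Multiplier 10^3 → orange.
±1% tolerance → brown.

brown, green, brown, orange, brown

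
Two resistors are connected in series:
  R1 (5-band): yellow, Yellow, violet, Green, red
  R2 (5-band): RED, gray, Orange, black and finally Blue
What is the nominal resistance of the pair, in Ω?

R1: yellow, yellow, violet → 447; green ×10^5 → 44700000 Ω.
R2: red, grey, orange → 283; black ×1 → 283 Ω.
Series: 44700000 + 283 = 44700283 Ω.

44700283 Ω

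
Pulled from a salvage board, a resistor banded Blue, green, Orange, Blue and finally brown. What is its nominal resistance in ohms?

Blue → 6 (first significant figure)
Green → 5 (second significant figure)
Orange → 3 (third significant figure)
Blue → ×10^6 multiplier
653 × 1000000 = 653000000 Ω

653000000 Ω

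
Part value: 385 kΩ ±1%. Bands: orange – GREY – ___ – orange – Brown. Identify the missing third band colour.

385000 Ω = 385 × 10^3.
The third band gives digit 5 of the significand, and 5 is green.

green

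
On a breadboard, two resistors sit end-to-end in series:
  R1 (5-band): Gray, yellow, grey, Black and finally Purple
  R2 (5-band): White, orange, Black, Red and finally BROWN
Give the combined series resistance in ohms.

R1: grey, yellow, grey → 848; black ×1 → 848 Ω.
R2: white, orange, black → 930; red ×10^2 → 93000 Ω.
Series: 848 + 93000 = 93848 Ω.

93848 Ω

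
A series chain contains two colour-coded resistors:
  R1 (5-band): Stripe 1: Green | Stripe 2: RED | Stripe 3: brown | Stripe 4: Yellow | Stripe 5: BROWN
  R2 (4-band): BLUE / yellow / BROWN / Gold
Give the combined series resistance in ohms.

5210640 Ω

R1: green, red, brown → 521; yellow ×10^4 → 5210000 Ω.
R2: blue, yellow → 64; brown ×10 → 640 Ω.
Series: 5210000 + 640 = 5210640 Ω.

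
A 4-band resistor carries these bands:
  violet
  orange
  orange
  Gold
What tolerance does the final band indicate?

±5%

The last band, gold, is the tolerance band.
Gold corresponds to ±5%.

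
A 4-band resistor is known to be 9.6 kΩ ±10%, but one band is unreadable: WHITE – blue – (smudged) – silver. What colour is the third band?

red

9600 Ω = 96 × 10^2.
The third band is the multiplier, 10^2, which is red.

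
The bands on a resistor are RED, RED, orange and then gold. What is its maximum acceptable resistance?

23100 Ω

Red → 2 (first significant figure)
Red → 2 (second significant figure)
Orange → ×10^3 multiplier
Gold → ±5% tolerance
22 × 1000 = 22000 Ω
Maximum = 22000 × (1 + 5/100) = 23100 Ω.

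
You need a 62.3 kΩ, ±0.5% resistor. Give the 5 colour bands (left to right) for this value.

62300 Ω = 623 × 10^2.
6 → blue
2 → red
3 → orange
Multiplier 10^2 → red.
±0.5% tolerance → green.

blue, red, orange, red, green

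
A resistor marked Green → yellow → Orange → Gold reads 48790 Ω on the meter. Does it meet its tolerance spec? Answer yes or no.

no

Green → 5 (first significant figure)
Yellow → 4 (second significant figure)
Orange → ×10^3 multiplier
Gold → ±5% tolerance
54 × 1000 = 54000 Ω
Allowed range: 51300 Ω to 56700 Ω.
48790 Ω lies outside that range.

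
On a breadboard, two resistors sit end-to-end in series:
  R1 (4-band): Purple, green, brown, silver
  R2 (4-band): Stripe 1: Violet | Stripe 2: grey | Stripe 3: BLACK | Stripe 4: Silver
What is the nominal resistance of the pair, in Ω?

R1: violet, green → 75; brown ×10 → 750 Ω.
R2: violet, grey → 78; black ×1 → 78 Ω.
Series: 750 + 78 = 828 Ω.

828 Ω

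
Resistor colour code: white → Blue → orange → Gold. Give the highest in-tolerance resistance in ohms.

White → 9 (first significant figure)
Blue → 6 (second significant figure)
Orange → ×10^3 multiplier
Gold → ±5% tolerance
96 × 1000 = 96000 Ω
Highest = 96000 × (1 + 5/100) = 100800 Ω.

100800 Ω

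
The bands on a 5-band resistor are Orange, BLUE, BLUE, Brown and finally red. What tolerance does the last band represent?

±2%

The last band, red, is the tolerance band.
Red corresponds to ±2%.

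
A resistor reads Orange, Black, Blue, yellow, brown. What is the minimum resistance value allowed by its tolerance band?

3029400 Ω

Orange → 3 (first significant figure)
Black → 0 (second significant figure)
Blue → 6 (third significant figure)
Yellow → ×10^4 multiplier
Brown → ±1% tolerance
306 × 10000 = 3060000 Ω
Minimum = 3060000 × (1 − 1/100) = 3029400 Ω.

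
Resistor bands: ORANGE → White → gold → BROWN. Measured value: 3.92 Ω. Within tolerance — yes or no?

Orange → 3 (first significant figure)
White → 9 (second significant figure)
Gold → ×0.1 multiplier
Brown → ±1% tolerance
39 × 0.1 = 3.9 Ω
Allowed range: 3.861 Ω to 3.939 Ω.
3.92 Ω lies inside that range.

yes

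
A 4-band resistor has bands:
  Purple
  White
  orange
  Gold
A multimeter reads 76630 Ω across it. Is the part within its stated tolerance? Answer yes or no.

Violet → 7 (first significant figure)
White → 9 (second significant figure)
Orange → ×10^3 multiplier
Gold → ±5% tolerance
79 × 1000 = 79000 Ω
Allowed range: 75050 Ω to 82950 Ω.
76630 Ω lies inside that range.

yes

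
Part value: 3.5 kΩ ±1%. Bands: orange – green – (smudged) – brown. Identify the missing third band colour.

red

3500 Ω = 35 × 10^2.
The third band is the multiplier, 10^2, which is red.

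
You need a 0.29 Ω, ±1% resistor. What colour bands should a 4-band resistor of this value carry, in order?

0.29 Ω = 29 × 10^-2.
2 → red
9 → white
Multiplier 10^-2 → silver.
±1% tolerance → brown.

red, white, silver, brown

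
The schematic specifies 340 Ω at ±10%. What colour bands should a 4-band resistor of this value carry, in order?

orange, yellow, brown, silver

340 Ω = 34 × 10^1.
3 → orange
4 → yellow
Multiplier 10^1 → brown.
±10% tolerance → silver.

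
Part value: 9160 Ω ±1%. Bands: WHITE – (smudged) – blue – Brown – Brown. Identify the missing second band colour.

brown

9160 Ω = 916 × 10^1.
The second band gives digit 1 of the significand, and 1 is brown.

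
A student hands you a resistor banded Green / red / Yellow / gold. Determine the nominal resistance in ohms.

520000 Ω

Green → 5 (first significant figure)
Red → 2 (second significant figure)
Yellow → ×10^4 multiplier
52 × 10000 = 520000 Ω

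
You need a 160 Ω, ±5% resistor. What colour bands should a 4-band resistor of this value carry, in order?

160 Ω = 16 × 10^1.
1 → brown
6 → blue
Multiplier 10^1 → brown.
±5% tolerance → gold.

brown, blue, brown, gold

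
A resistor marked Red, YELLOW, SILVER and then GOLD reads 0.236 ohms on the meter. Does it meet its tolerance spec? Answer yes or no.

yes

Red → 2 (first significant figure)
Yellow → 4 (second significant figure)
Silver → ×0.01 multiplier
Gold → ±5% tolerance
24 × 0.01 = 0.24 Ω
Allowed range: 0.228 Ω to 0.252 Ω.
0.236 ohms lies inside that range.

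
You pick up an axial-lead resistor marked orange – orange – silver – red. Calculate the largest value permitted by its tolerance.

Orange → 3 (first significant figure)
Orange → 3 (second significant figure)
Silver → ×0.01 multiplier
Red → ±2% tolerance
33 × 0.01 = 0.33 Ω
Largest = 0.33 × (1 + 2/100) = 0.3366 Ω.

0.3366 Ω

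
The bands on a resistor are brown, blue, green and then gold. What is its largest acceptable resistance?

Brown → 1 (first significant figure)
Blue → 6 (second significant figure)
Green → ×10^5 multiplier
Gold → ±5% tolerance
16 × 100000 = 1600000 Ω
Largest = 1600000 × (1 + 5/100) = 1680000 Ω.

1680000 Ω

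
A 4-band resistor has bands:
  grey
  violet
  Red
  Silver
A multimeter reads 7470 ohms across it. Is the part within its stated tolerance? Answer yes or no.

no

Grey → 8 (first significant figure)
Violet → 7 (second significant figure)
Red → ×10^2 multiplier
Silver → ±10% tolerance
87 × 100 = 8700 Ω
Allowed range: 7830 Ω to 9570 Ω.
7470 ohms lies outside that range.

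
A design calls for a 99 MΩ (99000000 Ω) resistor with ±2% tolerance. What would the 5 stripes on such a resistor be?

99000000 Ω = 990 × 10^5.
9 → white
9 → white
0 → black
Multiplier 10^5 → green.
±2% tolerance → red.

white, white, black, green, red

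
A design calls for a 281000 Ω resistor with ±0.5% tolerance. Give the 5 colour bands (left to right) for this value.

red, grey, brown, orange, green

281000 Ω = 281 × 10^3.
2 → red
8 → grey
1 → brown
Multiplier 10^3 → orange.
±0.5% tolerance → green.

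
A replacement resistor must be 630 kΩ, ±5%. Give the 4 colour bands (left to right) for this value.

blue, orange, yellow, gold

630000 Ω = 63 × 10^4.
6 → blue
3 → orange
Multiplier 10^4 → yellow.
±5% tolerance → gold.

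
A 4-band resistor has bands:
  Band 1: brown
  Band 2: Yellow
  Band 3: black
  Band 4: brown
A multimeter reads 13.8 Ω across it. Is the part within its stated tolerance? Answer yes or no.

no

Brown → 1 (first significant figure)
Yellow → 4 (second significant figure)
Black → ×1 multiplier
Brown → ±1% tolerance
14 × 1 = 14 Ω
Allowed range: 13.86 Ω to 14.14 Ω.
13.8 Ω lies outside that range.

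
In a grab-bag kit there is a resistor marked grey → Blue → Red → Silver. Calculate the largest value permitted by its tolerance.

9460 Ω

Grey → 8 (first significant figure)
Blue → 6 (second significant figure)
Red → ×10^2 multiplier
Silver → ±10% tolerance
86 × 100 = 8600 Ω
Largest = 8600 × (1 + 10/100) = 9460 Ω.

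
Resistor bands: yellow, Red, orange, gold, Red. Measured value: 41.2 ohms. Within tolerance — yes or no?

no

Yellow → 4 (first significant figure)
Red → 2 (second significant figure)
Orange → 3 (third significant figure)
Gold → ×0.1 multiplier
Red → ±2% tolerance
423 × 0.1 = 42.3 Ω
Allowed range: 41.454 Ω to 43.146 Ω.
41.2 ohms lies outside that range.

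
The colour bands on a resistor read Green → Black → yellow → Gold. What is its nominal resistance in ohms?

500000 Ω

Green → 5 (first significant figure)
Black → 0 (second significant figure)
Yellow → ×10^4 multiplier
50 × 10000 = 500000 Ω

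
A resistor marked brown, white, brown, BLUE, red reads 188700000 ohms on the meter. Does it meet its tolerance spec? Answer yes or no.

Brown → 1 (first significant figure)
White → 9 (second significant figure)
Brown → 1 (third significant figure)
Blue → ×10^6 multiplier
Red → ±2% tolerance
191 × 1000000 = 191000000 Ω
Allowed range: 187180000 Ω to 194820000 Ω.
188700000 ohms lies inside that range.

yes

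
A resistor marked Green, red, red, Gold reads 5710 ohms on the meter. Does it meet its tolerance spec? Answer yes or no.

Green → 5 (first significant figure)
Red → 2 (second significant figure)
Red → ×10^2 multiplier
Gold → ±5% tolerance
52 × 100 = 5200 Ω
Allowed range: 4940 Ω to 5460 Ω.
5710 ohms lies outside that range.

no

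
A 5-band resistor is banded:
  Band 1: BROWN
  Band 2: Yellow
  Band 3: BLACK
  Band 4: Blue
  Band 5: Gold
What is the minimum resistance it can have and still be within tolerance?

133000000 Ω

Brown → 1 (first significant figure)
Yellow → 4 (second significant figure)
Black → 0 (third significant figure)
Blue → ×10^6 multiplier
Gold → ±5% tolerance
140 × 1000000 = 140000000 Ω
Minimum = 140000000 × (1 − 5/100) = 133000000 Ω.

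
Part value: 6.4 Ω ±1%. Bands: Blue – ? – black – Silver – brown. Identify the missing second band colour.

yellow

6.4 Ω = 640 × 10^-2.
The second band gives digit 4 of the significand, and 4 is yellow.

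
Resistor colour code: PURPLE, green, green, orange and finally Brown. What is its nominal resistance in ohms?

Violet → 7 (first significant figure)
Green → 5 (second significant figure)
Green → 5 (third significant figure)
Orange → ×10^3 multiplier
755 × 1000 = 755000 Ω

755000 Ω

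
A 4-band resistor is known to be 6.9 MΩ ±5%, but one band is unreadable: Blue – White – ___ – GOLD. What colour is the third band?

green

6900000 Ω = 69 × 10^5.
The third band is the multiplier, 10^5, which is green.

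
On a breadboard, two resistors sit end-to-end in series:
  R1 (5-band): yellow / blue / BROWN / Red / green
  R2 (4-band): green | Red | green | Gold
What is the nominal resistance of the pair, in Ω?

R1: yellow, blue, brown → 461; red ×10^2 → 46100 Ω.
R2: green, red → 52; green ×10^5 → 5200000 Ω.
Series: 46100 + 5200000 = 5246100 Ω.

5246100 Ω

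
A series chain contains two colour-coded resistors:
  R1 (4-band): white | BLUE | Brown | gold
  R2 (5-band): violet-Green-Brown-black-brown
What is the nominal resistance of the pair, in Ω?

1711 Ω

R1: white, blue → 96; brown ×10 → 960 Ω.
R2: violet, green, brown → 751; black ×1 → 751 Ω.
Series: 960 + 751 = 1711 Ω.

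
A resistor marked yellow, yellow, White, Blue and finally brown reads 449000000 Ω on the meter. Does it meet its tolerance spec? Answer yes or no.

yes

Yellow → 4 (first significant figure)
Yellow → 4 (second significant figure)
White → 9 (third significant figure)
Blue → ×10^6 multiplier
Brown → ±1% tolerance
449 × 1000000 = 449000000 Ω
Allowed range: 444510000 Ω to 453490000 Ω.
449000000 Ω lies inside that range.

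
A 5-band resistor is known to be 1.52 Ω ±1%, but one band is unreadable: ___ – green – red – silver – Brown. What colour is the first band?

brown

1.52 Ω = 152 × 10^-2.
The first band gives digit 1 of the significand, and 1 is brown.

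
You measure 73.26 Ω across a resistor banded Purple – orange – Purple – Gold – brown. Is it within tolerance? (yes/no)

Violet → 7 (first significant figure)
Orange → 3 (second significant figure)
Violet → 7 (third significant figure)
Gold → ×0.1 multiplier
Brown → ±1% tolerance
737 × 0.1 = 73.7 Ω
Allowed range: 72.963 Ω to 74.437 Ω.
73.26 Ω lies inside that range.

yes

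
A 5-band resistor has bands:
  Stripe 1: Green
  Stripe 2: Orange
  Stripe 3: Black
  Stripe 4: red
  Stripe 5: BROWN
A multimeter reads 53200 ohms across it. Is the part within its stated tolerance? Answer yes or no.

Green → 5 (first significant figure)
Orange → 3 (second significant figure)
Black → 0 (third significant figure)
Red → ×10^2 multiplier
Brown → ±1% tolerance
530 × 100 = 53000 Ω
Allowed range: 52470 Ω to 53530 Ω.
53200 ohms lies inside that range.

yes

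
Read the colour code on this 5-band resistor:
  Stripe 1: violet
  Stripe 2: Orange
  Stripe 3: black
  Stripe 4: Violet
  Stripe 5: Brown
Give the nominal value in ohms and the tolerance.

Violet → 7 (first significant figure)
Orange → 3 (second significant figure)
Black → 0 (third significant figure)
Violet → ×10^7 multiplier
Brown → ±1% tolerance
730 × 10000000 = 7300000000 Ω

7300000000 Ω ±1%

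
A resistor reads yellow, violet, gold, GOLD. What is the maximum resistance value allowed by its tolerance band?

Yellow → 4 (first significant figure)
Violet → 7 (second significant figure)
Gold → ×0.1 multiplier
Gold → ±5% tolerance
47 × 0.1 = 4.7 Ω
Maximum = 4.7 × (1 + 5/100) = 4.935 Ω.

4.935 Ω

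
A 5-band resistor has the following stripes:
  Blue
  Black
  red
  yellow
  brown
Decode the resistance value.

Blue → 6 (first significant figure)
Black → 0 (second significant figure)
Red → 2 (third significant figure)
Yellow → ×10^4 multiplier
602 × 10000 = 6020000 Ω

6020000 Ω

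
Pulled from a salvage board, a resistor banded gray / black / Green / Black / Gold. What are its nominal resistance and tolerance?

Grey → 8 (first significant figure)
Black → 0 (second significant figure)
Green → 5 (third significant figure)
Black → ×1 multiplier
Gold → ±5% tolerance
805 × 1 = 805 Ω

805 Ω ±5%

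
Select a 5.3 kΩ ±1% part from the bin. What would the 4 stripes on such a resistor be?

5300 Ω = 53 × 10^2.
5 → green
3 → orange
Multiplier 10^2 → red.
±1% tolerance → brown.

green, orange, red, brown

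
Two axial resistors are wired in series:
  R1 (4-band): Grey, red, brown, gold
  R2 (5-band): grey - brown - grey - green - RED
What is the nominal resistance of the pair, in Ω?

R1: grey, red → 82; brown ×10 → 820 Ω.
R2: grey, brown, grey → 818; green ×10^5 → 81800000 Ω.
Series: 820 + 81800000 = 81800820 Ω.

81800820 Ω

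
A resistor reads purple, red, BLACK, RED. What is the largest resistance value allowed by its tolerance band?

73.44 Ω

Violet → 7 (first significant figure)
Red → 2 (second significant figure)
Black → ×1 multiplier
Red → ±2% tolerance
72 × 1 = 72 Ω
Largest = 72 × (1 + 2/100) = 73.44 Ω.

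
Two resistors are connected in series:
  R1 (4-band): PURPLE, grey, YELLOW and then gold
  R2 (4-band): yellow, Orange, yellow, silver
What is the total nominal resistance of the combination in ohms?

1210000 Ω

R1: violet, grey → 78; yellow ×10^4 → 780000 Ω.
R2: yellow, orange → 43; yellow ×10^4 → 430000 Ω.
Series: 780000 + 430000 = 1210000 Ω.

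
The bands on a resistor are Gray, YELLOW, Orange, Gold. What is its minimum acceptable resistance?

Grey → 8 (first significant figure)
Yellow → 4 (second significant figure)
Orange → ×10^3 multiplier
Gold → ±5% tolerance
84 × 1000 = 84000 Ω
Minimum = 84000 × (1 − 5/100) = 79800 Ω.

79800 Ω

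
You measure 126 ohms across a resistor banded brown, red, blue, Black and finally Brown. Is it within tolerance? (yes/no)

Brown → 1 (first significant figure)
Red → 2 (second significant figure)
Blue → 6 (third significant figure)
Black → ×1 multiplier
Brown → ±1% tolerance
126 × 1 = 126 Ω
Allowed range: 124.74 Ω to 127.26 Ω.
126 ohms lies inside that range.

yes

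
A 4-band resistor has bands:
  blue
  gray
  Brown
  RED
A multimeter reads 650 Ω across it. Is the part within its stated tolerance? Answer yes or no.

Blue → 6 (first significant figure)
Grey → 8 (second significant figure)
Brown → ×10 multiplier
Red → ±2% tolerance
68 × 10 = 680 Ω
Allowed range: 666.4 Ω to 693.6 Ω.
650 Ω lies outside that range.

no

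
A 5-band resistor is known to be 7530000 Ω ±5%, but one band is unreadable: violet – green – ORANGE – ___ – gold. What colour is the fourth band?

yellow

7530000 Ω = 753 × 10^4.
The fourth band is the multiplier, 10^4, which is yellow.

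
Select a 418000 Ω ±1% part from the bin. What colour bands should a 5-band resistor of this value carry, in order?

yellow, brown, grey, orange, brown

418000 Ω = 418 × 10^3.
4 → yellow
1 → brown
8 → grey
Multiplier 10^3 → orange.
±1% tolerance → brown.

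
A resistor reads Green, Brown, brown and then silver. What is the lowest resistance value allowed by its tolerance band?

Green → 5 (first significant figure)
Brown → 1 (second significant figure)
Brown → ×10 multiplier
Silver → ±10% tolerance
51 × 10 = 510 Ω
Lowest = 510 × (1 − 10/100) = 459 Ω.

459 Ω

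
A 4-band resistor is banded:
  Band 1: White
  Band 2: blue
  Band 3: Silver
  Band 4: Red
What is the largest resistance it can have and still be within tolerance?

0.9792 Ω

White → 9 (first significant figure)
Blue → 6 (second significant figure)
Silver → ×0.01 multiplier
Red → ±2% tolerance
96 × 0.01 = 0.96 Ω
Largest = 0.96 × (1 + 2/100) = 0.9792 Ω.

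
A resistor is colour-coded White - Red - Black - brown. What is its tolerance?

The last band, brown, is the tolerance band.
Brown corresponds to ±1%.

±1%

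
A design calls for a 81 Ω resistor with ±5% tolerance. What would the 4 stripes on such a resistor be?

81 Ω = 81 × 10^0.
8 → grey
1 → brown
Multiplier 10^0 → black.
±5% tolerance → gold.

grey, brown, black, gold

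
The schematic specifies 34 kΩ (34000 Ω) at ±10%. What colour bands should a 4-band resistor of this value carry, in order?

orange, yellow, orange, silver

34000 Ω = 34 × 10^3.
3 → orange
4 → yellow
Multiplier 10^3 → orange.
±10% tolerance → silver.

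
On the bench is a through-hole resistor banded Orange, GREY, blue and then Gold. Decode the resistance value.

38000000 Ω

Orange → 3 (first significant figure)
Grey → 8 (second significant figure)
Blue → ×10^6 multiplier
38 × 1000000 = 38000000 Ω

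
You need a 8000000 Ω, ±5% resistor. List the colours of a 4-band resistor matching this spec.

grey, black, green, gold

8000000 Ω = 80 × 10^5.
8 → grey
0 → black
Multiplier 10^5 → green.
±5% tolerance → gold.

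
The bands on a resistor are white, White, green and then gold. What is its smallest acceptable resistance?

White → 9 (first significant figure)
White → 9 (second significant figure)
Green → ×10^5 multiplier
Gold → ±5% tolerance
99 × 100000 = 9900000 Ω
Smallest = 9900000 × (1 − 5/100) = 9405000 Ω.

9405000 Ω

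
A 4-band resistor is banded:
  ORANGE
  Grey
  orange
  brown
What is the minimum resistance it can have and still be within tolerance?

37620 Ω

Orange → 3 (first significant figure)
Grey → 8 (second significant figure)
Orange → ×10^3 multiplier
Brown → ±1% tolerance
38 × 1000 = 38000 Ω
Minimum = 38000 × (1 − 1/100) = 37620 Ω.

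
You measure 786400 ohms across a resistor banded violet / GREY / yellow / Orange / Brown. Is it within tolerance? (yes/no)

Violet → 7 (first significant figure)
Grey → 8 (second significant figure)
Yellow → 4 (third significant figure)
Orange → ×10^3 multiplier
Brown → ±1% tolerance
784 × 1000 = 784000 Ω
Allowed range: 776160 Ω to 791840 Ω.
786400 ohms lies inside that range.

yes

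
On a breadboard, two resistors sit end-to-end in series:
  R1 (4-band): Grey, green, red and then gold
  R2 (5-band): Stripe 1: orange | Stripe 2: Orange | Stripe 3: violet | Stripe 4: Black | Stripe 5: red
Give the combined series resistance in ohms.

R1: grey, green → 85; red ×10^2 → 8500 Ω.
R2: orange, orange, violet → 337; black ×1 → 337 Ω.
Series: 8500 + 337 = 8837 Ω.

8837 Ω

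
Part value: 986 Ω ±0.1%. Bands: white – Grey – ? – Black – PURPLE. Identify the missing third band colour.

986 Ω = 986 × 10^0.
The third band gives digit 6 of the significand, and 6 is blue.

blue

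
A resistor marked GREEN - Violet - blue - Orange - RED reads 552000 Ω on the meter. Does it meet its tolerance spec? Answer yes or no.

Green → 5 (first significant figure)
Violet → 7 (second significant figure)
Blue → 6 (third significant figure)
Orange → ×10^3 multiplier
Red → ±2% tolerance
576 × 1000 = 576000 Ω
Allowed range: 564480 Ω to 587520 Ω.
552000 Ω lies outside that range.

no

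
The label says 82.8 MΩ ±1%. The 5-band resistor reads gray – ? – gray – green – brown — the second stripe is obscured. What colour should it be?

red

82800000 Ω = 828 × 10^5.
The second band gives digit 2 of the significand, and 2 is red.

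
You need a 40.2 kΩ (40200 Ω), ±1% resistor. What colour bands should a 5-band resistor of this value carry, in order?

yellow, black, red, red, brown

40200 Ω = 402 × 10^2.
4 → yellow
0 → black
2 → red
Multiplier 10^2 → red.
±1% tolerance → brown.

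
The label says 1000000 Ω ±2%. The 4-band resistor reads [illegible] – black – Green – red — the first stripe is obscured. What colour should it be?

1000000 Ω = 10 × 10^5.
The first band gives digit 1 of the significand, and 1 is brown.

brown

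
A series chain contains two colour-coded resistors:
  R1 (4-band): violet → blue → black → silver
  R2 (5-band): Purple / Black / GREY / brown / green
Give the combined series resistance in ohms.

R1: violet, blue → 76; black ×1 → 76 Ω.
R2: violet, black, grey → 708; brown ×10 → 7080 Ω.
Series: 76 + 7080 = 7156 Ω.

7156 Ω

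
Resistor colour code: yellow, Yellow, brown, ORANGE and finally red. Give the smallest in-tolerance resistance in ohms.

Yellow → 4 (first significant figure)
Yellow → 4 (second significant figure)
Brown → 1 (third significant figure)
Orange → ×10^3 multiplier
Red → ±2% tolerance
441 × 1000 = 441000 Ω
Smallest = 441000 × (1 − 2/100) = 432180 Ω.

432180 Ω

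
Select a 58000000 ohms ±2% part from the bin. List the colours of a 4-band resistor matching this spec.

58000000 Ω = 58 × 10^6.
5 → green
8 → grey
Multiplier 10^6 → blue.
±2% tolerance → red.

green, grey, blue, red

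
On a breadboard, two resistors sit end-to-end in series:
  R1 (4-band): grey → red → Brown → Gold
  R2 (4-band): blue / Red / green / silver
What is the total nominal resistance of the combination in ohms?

R1: grey, red → 82; brown ×10 → 820 Ω.
R2: blue, red → 62; green ×10^5 → 6200000 Ω.
Series: 820 + 6200000 = 6200820 Ω.

6200820 Ω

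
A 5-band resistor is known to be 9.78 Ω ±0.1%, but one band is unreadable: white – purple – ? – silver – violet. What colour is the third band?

grey

9.78 Ω = 978 × 10^-2.
The third band gives digit 8 of the significand, and 8 is grey.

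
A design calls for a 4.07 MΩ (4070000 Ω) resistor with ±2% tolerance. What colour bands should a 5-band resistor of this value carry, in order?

4070000 Ω = 407 × 10^4.
4 → yellow
0 → black
7 → violet
Multiplier 10^4 → yellow.
±2% tolerance → red.

yellow, black, violet, yellow, red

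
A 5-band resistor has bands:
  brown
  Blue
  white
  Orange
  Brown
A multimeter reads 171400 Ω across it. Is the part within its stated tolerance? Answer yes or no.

no

Brown → 1 (first significant figure)
Blue → 6 (second significant figure)
White → 9 (third significant figure)
Orange → ×10^3 multiplier
Brown → ±1% tolerance
169 × 1000 = 169000 Ω
Allowed range: 167310 Ω to 170690 Ω.
171400 Ω lies outside that range.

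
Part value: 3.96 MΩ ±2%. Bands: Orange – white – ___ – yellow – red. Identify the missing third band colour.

blue

3960000 Ω = 396 × 10^4.
The third band gives digit 6 of the significand, and 6 is blue.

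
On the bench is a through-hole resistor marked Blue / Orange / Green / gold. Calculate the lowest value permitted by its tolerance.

Blue → 6 (first significant figure)
Orange → 3 (second significant figure)
Green → ×10^5 multiplier
Gold → ±5% tolerance
63 × 100000 = 6300000 Ω
Lowest = 6300000 × (1 − 5/100) = 5985000 Ω.

5985000 Ω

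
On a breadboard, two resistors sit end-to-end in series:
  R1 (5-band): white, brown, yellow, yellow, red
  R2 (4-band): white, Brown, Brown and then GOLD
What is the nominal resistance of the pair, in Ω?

R1: white, brown, yellow → 914; yellow ×10^4 → 9140000 Ω.
R2: white, brown → 91; brown ×10 → 910 Ω.
Series: 9140000 + 910 = 9140910 Ω.

9140910 Ω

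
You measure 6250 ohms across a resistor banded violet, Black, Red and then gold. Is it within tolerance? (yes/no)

no

Violet → 7 (first significant figure)
Black → 0 (second significant figure)
Red → ×10^2 multiplier
Gold → ±5% tolerance
70 × 100 = 7000 Ω
Allowed range: 6650 Ω to 7350 Ω.
6250 ohms lies outside that range.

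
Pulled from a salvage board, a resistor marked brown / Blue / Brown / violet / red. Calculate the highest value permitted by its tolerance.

Brown → 1 (first significant figure)
Blue → 6 (second significant figure)
Brown → 1 (third significant figure)
Violet → ×10^7 multiplier
Red → ±2% tolerance
161 × 10000000 = 1610000000 Ω
Highest = 1610000000 × (1 + 2/100) = 1642200000 Ω.

1642200000 Ω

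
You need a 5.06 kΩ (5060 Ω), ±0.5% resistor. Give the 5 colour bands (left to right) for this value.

green, black, blue, brown, green

5060 Ω = 506 × 10^1.
5 → green
0 → black
6 → blue
Multiplier 10^1 → brown.
±0.5% tolerance → green.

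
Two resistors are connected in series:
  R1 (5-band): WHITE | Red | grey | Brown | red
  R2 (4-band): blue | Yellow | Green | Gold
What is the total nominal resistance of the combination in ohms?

6409280 Ω

R1: white, red, grey → 928; brown ×10 → 9280 Ω.
R2: blue, yellow → 64; green ×10^5 → 6400000 Ω.
Series: 9280 + 6400000 = 6409280 Ω.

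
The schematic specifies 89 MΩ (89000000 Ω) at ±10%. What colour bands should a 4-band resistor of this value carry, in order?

89000000 Ω = 89 × 10^6.
8 → grey
9 → white
Multiplier 10^6 → blue.
±10% tolerance → silver.

grey, white, blue, silver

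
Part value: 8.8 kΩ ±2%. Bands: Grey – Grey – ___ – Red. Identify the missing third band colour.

8800 Ω = 88 × 10^2.
The third band is the multiplier, 10^2, which is red.

red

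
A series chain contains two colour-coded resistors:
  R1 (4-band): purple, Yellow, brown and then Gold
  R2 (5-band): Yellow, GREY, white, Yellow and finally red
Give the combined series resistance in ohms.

R1: violet, yellow → 74; brown ×10 → 740 Ω.
R2: yellow, grey, white → 489; yellow ×10^4 → 4890000 Ω.
Series: 740 + 4890000 = 4890740 Ω.

4890740 Ω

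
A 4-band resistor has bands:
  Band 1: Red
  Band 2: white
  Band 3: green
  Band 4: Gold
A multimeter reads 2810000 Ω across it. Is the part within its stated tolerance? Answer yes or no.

yes

Red → 2 (first significant figure)
White → 9 (second significant figure)
Green → ×10^5 multiplier
Gold → ±5% tolerance
29 × 100000 = 2900000 Ω
Allowed range: 2755000 Ω to 3045000 Ω.
2810000 Ω lies inside that range.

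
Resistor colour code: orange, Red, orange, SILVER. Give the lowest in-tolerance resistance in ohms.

Orange → 3 (first significant figure)
Red → 2 (second significant figure)
Orange → ×10^3 multiplier
Silver → ±10% tolerance
32 × 1000 = 32000 Ω
Lowest = 32000 × (1 − 10/100) = 28800 Ω.

28800 Ω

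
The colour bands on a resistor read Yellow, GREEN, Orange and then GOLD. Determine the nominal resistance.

45000 Ω

Yellow → 4 (first significant figure)
Green → 5 (second significant figure)
Orange → ×10^3 multiplier
45 × 1000 = 45000 Ω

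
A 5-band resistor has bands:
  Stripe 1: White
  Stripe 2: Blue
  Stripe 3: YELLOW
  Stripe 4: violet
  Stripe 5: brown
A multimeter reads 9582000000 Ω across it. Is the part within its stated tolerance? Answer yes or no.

yes

White → 9 (first significant figure)
Blue → 6 (second significant figure)
Yellow → 4 (third significant figure)
Violet → ×10^7 multiplier
Brown → ±1% tolerance
964 × 10000000 = 9640000000 Ω
Allowed range: 9543600000 Ω to 9736400000 Ω.
9582000000 Ω lies inside that range.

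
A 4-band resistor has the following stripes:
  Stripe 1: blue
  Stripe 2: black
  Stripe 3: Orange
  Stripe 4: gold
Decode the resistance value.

Blue → 6 (first significant figure)
Black → 0 (second significant figure)
Orange → ×10^3 multiplier
60 × 1000 = 60000 Ω

60000 Ω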